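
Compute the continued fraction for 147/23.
[6; 2, 1, 1, 4]

Euclidean algorithm steps:
147 = 6 × 23 + 9
23 = 2 × 9 + 5
9 = 1 × 5 + 4
5 = 1 × 4 + 1
4 = 4 × 1 + 0
Continued fraction: [6; 2, 1, 1, 4]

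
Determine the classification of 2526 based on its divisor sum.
abundant

Proper divisors of 2526: sum = 1 + 2 + 3 + 6 + 421 + 842 + 1263 = 2538
Since 2538 > 2526, 2526 is abundant.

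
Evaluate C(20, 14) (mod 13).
7

Using Lucas' theorem:
Write n=20 and k=14 in base 13:
n in base 13: [1, 7]
k in base 13: [1, 1]
C(20,14) mod 13 = ∏ C(n_i, k_i) mod 13
Digit binomials (mod 13): C(1,1) = 1; C(7,1) = 7
Product: 1 × 7 = 7 ≡ 7 (mod 13)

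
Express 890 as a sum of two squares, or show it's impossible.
7² + 29² (a=7, b=29)

Factorization: 890 = 2 × 5 × 89
By Fermat: n is sum of two squares iff every prime p ≡ 3 (mod 4) appears to even power.
All primes ≡ 3 (mod 4) appear to even power.
Search a = 0, 1, 2, … for 890 - a² a perfect square: first hit at a = 7: 890 - 49 = 841 = 29².
890 = 7² + 29² = 49 + 841 ✓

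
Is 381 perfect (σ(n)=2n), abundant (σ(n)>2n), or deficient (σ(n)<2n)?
deficient

Proper divisors of 381: sum = 1 + 3 + 127 = 131
Since 131 < 381, 381 is deficient.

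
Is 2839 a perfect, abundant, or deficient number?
deficient

Proper divisors of 2839: sum = 1 + 17 + 167 = 185
Since 185 < 2839, 2839 is deficient.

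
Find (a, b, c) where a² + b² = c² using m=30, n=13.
(731, 780, 1069)

Euclid's formula: a = m² - n², b = 2mn, c = m² + n²
m = 30, n = 13
a = 30² - 13² = 900 - 169 = 731
b = 2 × 30 × 13 = 780
c = 30² + 13² = 900 + 169 = 1069
Verification: 731² + 780² = 534361 + 608400 = 1142761 = 1069² ✓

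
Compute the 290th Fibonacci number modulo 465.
100

Matrix identity: Q^n = [[F_(n+1), F_n], [F_n, F_(n-1)]] with Q = [[1,1],[1,0]].
n = 290 = 100100010₂. Square-and-multiply, entries mod 465:
Q^1 = [[1,1],[1,0]]
Q^2 = (Q^1)² = [[2,1],[1,1]]
Q^4 = (Q^2)² = [[5,3],[3,2]]
Q^9 = (Q^4)²·Q = [[55,34],[34,21]]
Q^18 = (Q^9)² = [[461,259],[259,202]]
Q^36 = (Q^18)² = [[137,132],[132,5]]
Q^72 = (Q^36)² = [[388,144],[144,244]]
Q^145 = (Q^72)²·Q = [[28,160],[160,333]]
Q^290 = (Q^145)² = [[344,100],[100,244]]
F_290 mod 465 = Q^290[0][1] = 100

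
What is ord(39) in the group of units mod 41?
20

41 is prime, so ord(39) divides φ(41) = 40.
Divisors of 40: 1, 2, 4, 5, 8, 10, 20, 40.
Repeated squaring: 39^1 ≡ 39, 39^2 ≡ 4, 39^4 ≡ 16, 39^8 ≡ 10, 39^16 ≡ 18, 39^32 ≡ 37 (mod 41).
Test 39^d mod 41 for each divisor d in increasing order:
39^1 ≡ 39
39^2 ≡ 4
39^4 ≡ 16
39^5 = 39^4·39^1 ≡ 9
39^8 ≡ 10
39^10 = 39^8·39^2 ≡ 40
39^20 = 39^16·39^4 ≡ 1  ← first divisor giving 1
The order is 20.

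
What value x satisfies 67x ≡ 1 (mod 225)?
178

gcd(67, 225) = 1, so the inverse exists.
Extended Euclidean algorithm on (225, 67):
225 = 3 × 67 + 24  ⟹  24 = (1)·225 + (-3)·67
67 = 2 × 24 + 19  ⟹  19 = (-2)·225 + (7)·67
24 = 1 × 19 + 5  ⟹  5 = (3)·225 + (-10)·67
19 = 3 × 5 + 4  ⟹  4 = (-11)·225 + (37)·67
5 = 1 × 4 + 1  ⟹  1 = (14)·225 + (-47)·67
So (-47)·67 ≡ 1 (mod 225), i.e. 67^(-1) ≡ -47 ≡ 178 (mod 225).
Check: 67 × 178 = 11926 ≡ 1 (mod 225)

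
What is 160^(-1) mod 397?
67

gcd(160, 397) = 1, so the inverse exists.
Extended Euclidean algorithm on (397, 160):
397 = 2 × 160 + 77  ⟹  77 = (1)·397 + (-2)·160
160 = 2 × 77 + 6  ⟹  6 = (-2)·397 + (5)·160
77 = 12 × 6 + 5  ⟹  5 = (25)·397 + (-62)·160
6 = 1 × 5 + 1  ⟹  1 = (-27)·397 + (67)·160
So (67)·160 ≡ 1 (mod 397), i.e. 160^(-1) ≡ 67 (mod 397).
Check: 160 × 67 = 10720 ≡ 1 (mod 397)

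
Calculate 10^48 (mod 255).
205

Repeated squaring. Binary of 48 = 110000.
10^1 ≡ 10 (mod 255); 10^2 ≡ 100 (mod 255); 10^4 ≡ 55 (mod 255); 10^8 ≡ 220 (mod 255); 10^16 ≡ 205 (mod 255); 10^32 ≡ 205 (mod 255)
10^48 = 10^16 × 10^32 ≡ 205 (mod 255)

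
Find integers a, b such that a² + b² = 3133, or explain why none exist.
18² + 53² (a=18, b=53)

Factorization: 3133 = 13 × 241
By Fermat: n is sum of two squares iff every prime p ≡ 3 (mod 4) appears to even power.
All primes ≡ 3 (mod 4) appear to even power.
Search a = 0, 1, 2, … for 3133 - a² a perfect square: first hit at a = 18: 3133 - 324 = 2809 = 53².
3133 = 18² + 53² = 324 + 2809 ✓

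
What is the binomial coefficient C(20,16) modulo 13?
9

Using Lucas' theorem:
Write n=20 and k=16 in base 13:
n in base 13: [1, 7]
k in base 13: [1, 3]
C(20,16) mod 13 = ∏ C(n_i, k_i) mod 13
Digit binomials (mod 13): C(1,1) = 1; C(7,3) = 35 ≡ 9
Product: 1 × 9 = 9 ≡ 9 (mod 13)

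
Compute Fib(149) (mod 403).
125

Matrix identity: Q^n = [[F_(n+1), F_n], [F_n, F_(n-1)]] with Q = [[1,1],[1,0]].
n = 149 = 10010101₂. Square-and-multiply, entries mod 403:
Q^1 = [[1,1],[1,0]]
Q^2 = (Q^1)² = [[2,1],[1,1]]
Q^4 = (Q^2)² = [[5,3],[3,2]]
Q^9 = (Q^4)²·Q = [[55,34],[34,21]]
Q^18 = (Q^9)² = [[151,166],[166,388]]
Q^37 = (Q^18)²·Q = [[393,385],[385,8]]
Q^74 = (Q^37)² = [[21,36],[36,388]]
Q^149 = (Q^74)²·Q = [[341,125],[125,216]]
F_149 mod 403 = Q^149[0][1] = 125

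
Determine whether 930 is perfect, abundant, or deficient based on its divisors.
abundant

Proper divisors of 930: sum = 1 + 2 + 3 + 5 + 6 + 10 + 15 + 30 + 31 + 62 + 93 + 155 + 186 + 310 + 465 = 1374
Since 1374 > 930, 930 is abundant.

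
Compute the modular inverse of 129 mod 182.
103

gcd(129, 182) = 1, so the inverse exists.
Extended Euclidean algorithm on (182, 129):
182 = 1 × 129 + 53  ⟹  53 = (1)·182 + (-1)·129
129 = 2 × 53 + 23  ⟹  23 = (-2)·182 + (3)·129
53 = 2 × 23 + 7  ⟹  7 = (5)·182 + (-7)·129
23 = 3 × 7 + 2  ⟹  2 = (-17)·182 + (24)·129
7 = 3 × 2 + 1  ⟹  1 = (56)·182 + (-79)·129
So (-79)·129 ≡ 1 (mod 182), i.e. 129^(-1) ≡ -79 ≡ 103 (mod 182).
Check: 129 × 103 = 13287 ≡ 1 (mod 182)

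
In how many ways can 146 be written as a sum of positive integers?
27517052599

p(n) counts ways to write n as a sum of positive integers (order ignored).
Euler's pentagonal recurrence: p(k) = p(k-1) + p(k-2) - p(k-5) - p(k-7) + p(k-12) + p(k-15) - ... (offsets j(3j∓1)/2, signs ++--, p(0)=1, p(<0)=0).
DP table for k = 0..145: p(0)=1, p(1)=1, p(2)=2, p(3)=3, p(4)=5, p(5)=7, p(6)=11, p(7)=15, p(8)=22, p(9)=30, p(10)=42, p(11)=56, p(12)=77, p(13)=101, p(14)=135, p(15)=176, p(16)=231, p(17)=297, p(18)=385, p(19)=490, p(20)=627, p(21)=792, p(22)=1002, p(23)=1255, p(24)=1575, p(25)=1958, p(26)=2436, p(27)=3010, p(28)=3718, p(29)=4565, p(30)=5604, p(31)=6842, p(32)=8349, p(33)=10143, p(34)=12310, p(35)=14883, p(36)=17977, p(37)=21637, p(38)=26015, p(39)=31185, p(40)=37338, p(41)=44583, p(42)=53174, p(43)=63261, p(44)=75175, p(45)=89134, p(46)=105558, p(47)=124754, p(48)=147273, p(49)=173525, p(50)=204226, p(51)=239943, p(52)=281589, p(53)=329931, p(54)=386155, p(55)=451276, p(56)=526823, p(57)=614154, p(58)=715220, p(59)=831820, p(60)=966467, p(61)=1121505, p(62)=1300156, p(63)=1505499, p(64)=1741630, p(65)=2012558, p(66)=2323520, p(67)=2679689, p(68)=3087735, p(69)=3554345, p(70)=4087968, p(71)=4697205, p(72)=5392783, p(73)=6185689, p(74)=7089500, p(75)=8118264, p(76)=9289091, p(77)=10619863, p(78)=12132164, p(79)=13848650, p(80)=15796476, p(81)=18004327, p(82)=20506255, p(83)=23338469, p(84)=26543660, p(85)=30167357, p(86)=34262962, p(87)=38887673, p(88)=44108109, p(89)=49995925, p(90)=56634173, p(91)=64112359, p(92)=72533807, p(93)=82010177, p(94)=92669720, p(95)=104651419, p(96)=118114304, p(97)=133230930, p(98)=150198136, p(99)=169229875, p(100)=190569292, p(101)=214481126, p(102)=241265379, p(103)=271248950, p(104)=304801365, p(105)=342325709, p(106)=384276336, p(107)=431149389, p(108)=483502844, p(109)=541946240, p(110)=607163746, p(111)=679903203, p(112)=761002156, p(113)=851376628, p(114)=952050665, p(115)=1064144451, p(116)=1188908248, p(117)=1327710076, p(118)=1482074143, p(119)=1653668665, p(120)=1844349560, p(121)=2056148051, p(122)=2291320912, p(123)=2552338241, p(124)=2841940500, p(125)=3163127352, p(126)=3519222692, p(127)=3913864295, p(128)=4351078600, p(129)=4835271870, p(130)=5371315400, p(131)=5964539504, p(132)=6620830889, p(133)=7346629512, p(134)=8149040695, p(135)=9035836076, p(136)=10015581680, p(137)=11097645016, p(138)=12292341831, p(139)=13610949895, p(140)=15065878135, p(141)=16670689208, p(142)=18440293320, p(143)=20390982757, p(144)=22540654445, p(145)=24908858009.
Final step: p(146) = p(145) + p(144) - p(141) - p(139) + p(134) + p(131) - p(124) - p(120) + p(111) + p(106) - p(95) - p(89) + p(76) + p(69) - p(54) - p(46) + p(29) + p(20) - p(1)
= 24908858009 + 22540654445 - 16670689208 - 13610949895 + 8149040695 + 5964539504 - 2841940500 - 1844349560 + 679903203 + 384276336 - 104651419 - 49995925 + 9289091 + 3554345 - 386155 - 105558 + 4565 + 627 - 1
= 27517052599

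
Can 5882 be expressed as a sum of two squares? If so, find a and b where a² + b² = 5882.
29² + 71² (a=29, b=71)

Factorization: 5882 = 2 × 17 × 173
By Fermat: n is sum of two squares iff every prime p ≡ 3 (mod 4) appears to even power.
All primes ≡ 3 (mod 4) appear to even power.
Search a = 0, 1, 2, … for 5882 - a² a perfect square: first hit at a = 29: 5882 - 841 = 5041 = 71².
5882 = 29² + 71² = 841 + 5041 ✓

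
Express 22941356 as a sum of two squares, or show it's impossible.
Not possible

Factorization: 22941356 = 2^2 × 179^3
By Fermat: n is sum of two squares iff every prime p ≡ 3 (mod 4) appears to even power.
Prime(s) ≡ 3 (mod 4) with odd exponent: [(179, 3)]
Therefore 22941356 cannot be expressed as a² + b².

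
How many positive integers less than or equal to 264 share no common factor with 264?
80

264 = 2^3 × 3 × 11
φ(n) = n × ∏(1 - 1/p) for each prime p dividing n
φ(264) = 264 × (1 - 1/2) × (1 - 1/3) × (1 - 1/11) = 80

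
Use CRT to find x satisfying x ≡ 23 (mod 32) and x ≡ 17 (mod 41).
919

Using Chinese Remainder Theorem:
M = 32 × 41 = 1312
M1 = 41, M2 = 32
y1 = 41^(-1) mod 32 = 25
y2 = 32^(-1) mod 41 = 9
x = (23×41×25 + 17×32×9) mod 1312 = 919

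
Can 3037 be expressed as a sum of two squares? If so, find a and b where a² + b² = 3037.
11² + 54² (a=11, b=54)

Factorization: 3037 = 3037
By Fermat: n is sum of two squares iff every prime p ≡ 3 (mod 4) appears to even power.
All primes ≡ 3 (mod 4) appear to even power.
Search a = 0, 1, 2, … for 3037 - a² a perfect square: first hit at a = 11: 3037 - 121 = 2916 = 54².
3037 = 11² + 54² = 121 + 2916 ✓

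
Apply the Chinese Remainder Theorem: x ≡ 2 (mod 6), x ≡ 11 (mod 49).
158

Using Chinese Remainder Theorem:
M = 6 × 49 = 294
M1 = 49, M2 = 6
y1 = 49^(-1) mod 6 = 1
y2 = 6^(-1) mod 49 = 41
x = (2×49×1 + 11×6×41) mod 294 = 158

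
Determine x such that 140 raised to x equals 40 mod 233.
23

Baby-step giant-step with step n = ⌈√233⌉ = 16.
Baby steps 140^j mod 233 (j:value) for j=0..15: 0:1, 1:140, 2:28, 3:192, 4:85, 5:17, 6:50, 7:10, 8:2, 9:47, 10:56, 11:151, 12:170, 13:34, 14:100, 15:20.
Giant-step multiplier: 140^(-16) ≡ 140^(232-16) = 140^216 ≡ 175 (mod 233).
Giant steps γ_i = 40·175^i mod 233: γ_0=40, γ_1=10 (in table at j=7).
x = i·n + j = 1·16 + 7 = 23.
Check: 140^23 ≡ 40 (mod 233).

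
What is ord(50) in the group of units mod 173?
172

173 is prime, so ord(50) divides φ(173) = 172.
Divisors of 172: 1, 2, 4, 43, 86, 172.
Repeated squaring: 50^1 ≡ 50, 50^2 ≡ 78, 50^4 ≡ 29, 50^8 ≡ 149, 50^16 ≡ 57, 50^32 ≡ 135, 50^64 ≡ 60, 50^128 ≡ 140 (mod 173).
Test 50^d mod 173 for each divisor d in increasing order:
50^1 ≡ 50
50^2 ≡ 78
50^4 ≡ 29
50^43 = 50^32·50^8·50^2·50^1 ≡ 93
50^86 = 50^64·50^16·50^4·50^2 ≡ 172
50^172 = 50^128·50^32·50^8·50^4 ≡ 1  ← first divisor giving 1
The order is 172.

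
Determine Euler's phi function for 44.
20

44 = 2^2 × 11
φ(n) = n × ∏(1 - 1/p) for each prime p dividing n
φ(44) = 44 × (1 - 1/2) × (1 - 1/11) = 20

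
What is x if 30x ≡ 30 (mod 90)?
x ≡ 1 (mod 3)

gcd(30, 90) = 30, which divides 30, so solutions exist.
Divide through by 30: x ≡ 1 (mod 3).
The coefficient of x is now 1, so x ≡ 1 (mod 3).
Check: 30 × 1 = 30 ≡ 30 (mod 90).
x ≡ 1 (mod 3), giving 30 solutions mod 90.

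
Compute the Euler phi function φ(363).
220

363 = 3 × 11^2
φ(n) = n × ∏(1 - 1/p) for each prime p dividing n
φ(363) = 363 × (1 - 1/3) × (1 - 1/11) = 220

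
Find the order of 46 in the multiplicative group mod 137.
136

137 is prime, so ord(46) divides φ(137) = 136.
Divisors of 136: 1, 2, 4, 8, 17, 34, 68, 136.
Repeated squaring: 46^1 ≡ 46, 46^2 ≡ 61, 46^4 ≡ 22, 46^8 ≡ 73, 46^16 ≡ 123, 46^32 ≡ 59, 46^64 ≡ 56, 46^128 ≡ 122 (mod 137).
Test 46^d mod 137 for each divisor d in increasing order:
46^1 ≡ 46
46^2 ≡ 61
46^4 ≡ 22
46^8 ≡ 73
46^17 = 46^16·46^1 ≡ 41
46^34 = 46^32·46^2 ≡ 37
46^68 = 46^64·46^4 ≡ 136
46^136 = 46^128·46^8 ≡ 1  ← first divisor giving 1
The order is 136.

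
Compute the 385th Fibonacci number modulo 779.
241

Matrix identity: Q^n = [[F_(n+1), F_n], [F_n, F_(n-1)]] with Q = [[1,1],[1,0]].
n = 385 = 110000001₂. Square-and-multiply, entries mod 779:
Q^1 = [[1,1],[1,0]]
Q^3 = (Q^1)²·Q = [[3,2],[2,1]]
Q^6 = (Q^3)² = [[13,8],[8,5]]
Q^12 = (Q^6)² = [[233,144],[144,89]]
Q^24 = (Q^12)² = [[241,407],[407,613]]
Q^48 = (Q^24)² = [[157,144],[144,13]]
Q^96 = (Q^48)² = [[203,331],[331,651]]
Q^192 = (Q^96)² = [[423,676],[676,526]]
Q^385 = (Q^192)²·Q = [[648,241],[241,407]]
F_385 mod 779 = Q^385[0][1] = 241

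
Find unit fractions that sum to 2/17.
1/9 + 1/153

Greedy algorithm:
2/17: ceiling(17/2) = 9, use 1/9
1/153: ceiling(153/1) = 153, use 1/153
Result: 2/17 = 1/9 + 1/153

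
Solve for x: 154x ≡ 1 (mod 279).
154

gcd(154, 279) = 1, so the inverse exists.
Extended Euclidean algorithm on (279, 154):
279 = 1 × 154 + 125  ⟹  125 = (1)·279 + (-1)·154
154 = 1 × 125 + 29  ⟹  29 = (-1)·279 + (2)·154
125 = 4 × 29 + 9  ⟹  9 = (5)·279 + (-9)·154
29 = 3 × 9 + 2  ⟹  2 = (-16)·279 + (29)·154
9 = 4 × 2 + 1  ⟹  1 = (69)·279 + (-125)·154
So (-125)·154 ≡ 1 (mod 279), i.e. 154^(-1) ≡ -125 ≡ 154 (mod 279).
Check: 154 × 154 = 23716 ≡ 1 (mod 279)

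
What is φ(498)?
164

498 = 2 × 3 × 83
φ(n) = n × ∏(1 - 1/p) for each prime p dividing n
φ(498) = 498 × (1 - 1/2) × (1 - 1/3) × (1 - 1/83) = 164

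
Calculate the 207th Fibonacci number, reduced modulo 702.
466

Matrix identity: Q^n = [[F_(n+1), F_n], [F_n, F_(n-1)]] with Q = [[1,1],[1,0]].
n = 207 = 11001111₂. Square-and-multiply, entries mod 702:
Q^1 = [[1,1],[1,0]]
Q^3 = (Q^1)²·Q = [[3,2],[2,1]]
Q^6 = (Q^3)² = [[13,8],[8,5]]
Q^12 = (Q^6)² = [[233,144],[144,89]]
Q^25 = (Q^12)²·Q = [[649,613],[613,36]]
Q^51 = (Q^25)²·Q = [[309,200],[200,109]]
Q^103 = (Q^51)²·Q = [[57,697],[697,62]]
Q^207 = (Q^103)²·Q = [[573,466],[466,107]]
F_207 mod 702 = Q^207[0][1] = 466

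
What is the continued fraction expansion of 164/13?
[12; 1, 1, 1, 1, 2]

Euclidean algorithm steps:
164 = 12 × 13 + 8
13 = 1 × 8 + 5
8 = 1 × 5 + 3
5 = 1 × 3 + 2
3 = 1 × 2 + 1
2 = 2 × 1 + 0
Continued fraction: [12; 1, 1, 1, 1, 2]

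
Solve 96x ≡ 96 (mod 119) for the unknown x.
x ≡ 1 (mod 119)

gcd(96, 119) = 1, which divides 96, so solutions exist.
Find 96^(-1) mod 119 by the extended Euclidean algorithm:
119 = 1 × 96 + 23  ⟹  23 = (1)·119 + (-1)·96
96 = 4 × 23 + 4  ⟹  4 = (-4)·119 + (5)·96
23 = 5 × 4 + 3  ⟹  3 = (21)·119 + (-26)·96
4 = 1 × 3 + 1  ⟹  1 = (-25)·119 + (31)·96
So (31)·96 ≡ 1 (mod 119), i.e. 96^(-1) ≡ 31 (mod 119).
x ≡ 31 × 96 = 2976 ≡ 1 (mod 119).
Check: 96 × 1 = 96 ≡ 96 (mod 119).
Unique solution: x ≡ 1 (mod 119)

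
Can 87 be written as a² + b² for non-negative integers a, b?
Not possible

Factorization: 87 = 3 × 29
By Fermat: n is sum of two squares iff every prime p ≡ 3 (mod 4) appears to even power.
Prime(s) ≡ 3 (mod 4) with odd exponent: [(3, 1)]
Therefore 87 cannot be expressed as a² + b².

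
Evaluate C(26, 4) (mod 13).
0

Using Lucas' theorem:
Write n=26 and k=4 in base 13:
n in base 13: [2, 0]
k in base 13: [0, 4]
C(26,4) mod 13 = ∏ C(n_i, k_i) mod 13
Digit binomials (mod 13): C(2,0) = 1; C(0,4) = 0 (k_i > n_i)
Product: 1 × 0 = 0 ≡ 0 (mod 13)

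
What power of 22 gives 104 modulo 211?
189

Baby-step giant-step with step n = ⌈√211⌉ = 15.
Baby steps 22^j mod 211 (j:value) for j=0..14: 0:1, 1:22, 2:62, 3:98, 4:46, 5:168, 6:109, 7:77, 8:6, 9:132, 10:161, 11:166, 12:65, 13:164, 14:21.
Giant-step multiplier: 22^(-15) ≡ 22^(210-15) = 22^195 ≡ 153 (mod 211).
Giant steps γ_i = 104·153^i mod 211: γ_0=104, γ_1=87, γ_2=18, γ_3=11, γ_4=206, γ_5=79, γ_6=60, γ_7=107, γ_8=124, γ_9=193, γ_10=200, γ_11=5, γ_12=132 (in table at j=9).
x = i·n + j = 12·15 + 9 = 189.
Check: 22^189 ≡ 104 (mod 211).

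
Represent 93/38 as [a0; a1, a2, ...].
[2; 2, 4, 4]

Euclidean algorithm steps:
93 = 2 × 38 + 17
38 = 2 × 17 + 4
17 = 4 × 4 + 1
4 = 4 × 1 + 0
Continued fraction: [2; 2, 4, 4]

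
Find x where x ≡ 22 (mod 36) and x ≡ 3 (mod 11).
58

Using Chinese Remainder Theorem:
M = 36 × 11 = 396
M1 = 11, M2 = 36
y1 = 11^(-1) mod 36 = 23
y2 = 36^(-1) mod 11 = 4
x = (22×11×23 + 3×36×4) mod 396 = 58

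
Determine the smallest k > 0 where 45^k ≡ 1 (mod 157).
52

157 is prime, so ord(45) divides φ(157) = 156.
Divisors of 156: 1, 2, 3, 4, 6, 12, 13, 26, 39, 52, 78, 156.
Repeated squaring: 45^1 ≡ 45, 45^2 ≡ 141, 45^4 ≡ 99, 45^8 ≡ 67, 45^16 ≡ 93, 45^32 ≡ 14, 45^64 ≡ 39, 45^128 ≡ 108 (mod 157).
Test 45^d mod 157 for each divisor d in increasing order:
45^1 ≡ 45
45^2 ≡ 141
45^3 = 45^2·45^1 ≡ 65
45^4 ≡ 99
45^6 = 45^4·45^2 ≡ 143
45^12 = 45^8·45^4 ≡ 39
45^13 = 45^8·45^4·45^1 ≡ 28
45^26 = 45^16·45^8·45^2 ≡ 156
45^39 = 45^32·45^4·45^2·45^1 ≡ 129
45^52 = 45^32·45^16·45^4 ≡ 1  ← first divisor giving 1
The order is 52.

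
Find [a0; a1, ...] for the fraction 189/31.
[6; 10, 3]

Euclidean algorithm steps:
189 = 6 × 31 + 3
31 = 10 × 3 + 1
3 = 3 × 1 + 0
Continued fraction: [6; 10, 3]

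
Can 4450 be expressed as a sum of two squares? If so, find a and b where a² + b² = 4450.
15² + 65² (a=15, b=65)

Factorization: 4450 = 2 × 5^2 × 89
By Fermat: n is sum of two squares iff every prime p ≡ 3 (mod 4) appears to even power.
All primes ≡ 3 (mod 4) appear to even power.
Search a = 0, 1, 2, … for 4450 - a² a perfect square: first hit at a = 15: 4450 - 225 = 4225 = 65².
4450 = 15² + 65² = 225 + 4225 ✓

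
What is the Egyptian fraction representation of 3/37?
1/13 + 1/241 + 1/115921

Greedy algorithm:
3/37: ceiling(37/3) = 13, use 1/13
2/481: ceiling(481/2) = 241, use 1/241
1/115921: ceiling(115921/1) = 115921, use 1/115921
Result: 3/37 = 1/13 + 1/241 + 1/115921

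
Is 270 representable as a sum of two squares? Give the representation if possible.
Not possible

Factorization: 270 = 2 × 3^3 × 5
By Fermat: n is sum of two squares iff every prime p ≡ 3 (mod 4) appears to even power.
Prime(s) ≡ 3 (mod 4) with odd exponent: [(3, 3)]
Therefore 270 cannot be expressed as a² + b².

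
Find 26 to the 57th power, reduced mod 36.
8

Repeated squaring. Binary of 57 = 111001.
26^1 ≡ 26 (mod 36); 26^2 ≡ 28 (mod 36); 26^4 ≡ 28 (mod 36); 26^8 ≡ 28 (mod 36); 26^16 ≡ 28 (mod 36); 26^32 ≡ 28 (mod 36)
26^57 = 26^1 × 26^8 × 26^16 × 26^32 ≡ 8 (mod 36)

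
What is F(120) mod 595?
280

Matrix identity: Q^n = [[F_(n+1), F_n], [F_n, F_(n-1)]] with Q = [[1,1],[1,0]].
n = 120 = 1111000₂. Square-and-multiply, entries mod 595:
Q^1 = [[1,1],[1,0]]
Q^3 = (Q^1)²·Q = [[3,2],[2,1]]
Q^7 = (Q^3)²·Q = [[21,13],[13,8]]
Q^15 = (Q^7)²·Q = [[392,15],[15,377]]
Q^30 = (Q^15)² = [[379,230],[230,149]]
Q^60 = (Q^30)² = [[191,60],[60,131]]
Q^120 = (Q^60)² = [[216,280],[280,531]]
F_120 mod 595 = Q^120[0][1] = 280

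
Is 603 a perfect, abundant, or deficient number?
deficient

Proper divisors of 603: sum = 1 + 3 + 9 + 67 + 201 = 281
Since 281 < 603, 603 is deficient.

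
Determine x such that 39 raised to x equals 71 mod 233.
80

Baby-step giant-step with step n = ⌈√233⌉ = 16.
Baby steps 39^j mod 233 (j:value) for j=0..15: 0:1, 1:39, 2:123, 3:137, 4:217, 5:75, 6:129, 7:138, 8:23, 9:198, 10:33, 11:122, 12:98, 13:94, 14:171, 15:145.
Giant-step multiplier: 39^(-16) ≡ 39^(232-16) = 39^216 ≡ 37 (mod 233).
Giant steps γ_i = 71·37^i mod 233: γ_0=71, γ_1=64, γ_2=38, γ_3=8, γ_4=63, γ_5=1 (in table at j=0).
x = i·n + j = 5·16 + 0 = 80.
Check: 39^80 ≡ 71 (mod 233).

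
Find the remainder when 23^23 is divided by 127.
109

Repeated squaring. Binary of 23 = 10111.
23^1 ≡ 23 (mod 127); 23^2 ≡ 21 (mod 127); 23^4 ≡ 60 (mod 127); 23^8 ≡ 44 (mod 127); 23^16 ≡ 31 (mod 127)
23^23 = 23^1 × 23^2 × 23^4 × 23^16 ≡ 109 (mod 127)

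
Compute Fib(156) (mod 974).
836

Matrix identity: Q^n = [[F_(n+1), F_n], [F_n, F_(n-1)]] with Q = [[1,1],[1,0]].
n = 156 = 10011100₂. Square-and-multiply, entries mod 974:
Q^1 = [[1,1],[1,0]]
Q^2 = (Q^1)² = [[2,1],[1,1]]
Q^4 = (Q^2)² = [[5,3],[3,2]]
Q^9 = (Q^4)²·Q = [[55,34],[34,21]]
Q^19 = (Q^9)²·Q = [[921,285],[285,636]]
Q^39 = (Q^19)²·Q = [[845,270],[270,575]]
Q^78 = (Q^39)² = [[907,618],[618,289]]
Q^156 = (Q^78)² = [[709,836],[836,847]]
F_156 mod 974 = Q^156[0][1] = 836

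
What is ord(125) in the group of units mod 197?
196

197 is prime, so ord(125) divides φ(197) = 196.
Divisors of 196: 1, 2, 4, 7, 14, 28, 49, 98, 196.
Repeated squaring: 125^1 ≡ 125, 125^2 ≡ 62, 125^4 ≡ 101, 125^8 ≡ 154, 125^16 ≡ 76, 125^32 ≡ 63, 125^64 ≡ 29, 125^128 ≡ 53 (mod 197).
Test 125^d mod 197 for each divisor d in increasing order:
125^1 ≡ 125
125^2 ≡ 62
125^4 ≡ 101
125^7 = 125^4·125^2·125^1 ≡ 69
125^14 = 125^8·125^4·125^2 ≡ 33
125^28 = 125^16·125^8·125^4 ≡ 104
125^49 = 125^32·125^16·125^1 ≡ 14
125^98 = 125^64·125^32·125^2 ≡ 196
125^196 = 125^128·125^64·125^4 ≡ 1  ← first divisor giving 1
The order is 196.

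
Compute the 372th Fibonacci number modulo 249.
63

Matrix identity: Q^n = [[F_(n+1), F_n], [F_n, F_(n-1)]] with Q = [[1,1],[1,0]].
n = 372 = 101110100₂. Square-and-multiply, entries mod 249:
Q^1 = [[1,1],[1,0]]
Q^2 = (Q^1)² = [[2,1],[1,1]]
Q^5 = (Q^2)²·Q = [[8,5],[5,3]]
Q^11 = (Q^5)²·Q = [[144,89],[89,55]]
Q^23 = (Q^11)²·Q = [[54,22],[22,32]]
Q^46 = (Q^23)² = [[163,149],[149,14]]
Q^93 = (Q^46)²·Q = [[194,215],[215,228]]
Q^186 = (Q^93)² = [[197,94],[94,103]]
Q^372 = (Q^186)² = [[86,63],[63,23]]
F_372 mod 249 = Q^372[0][1] = 63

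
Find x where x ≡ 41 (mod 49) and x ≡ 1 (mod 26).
1119

Using Chinese Remainder Theorem:
M = 49 × 26 = 1274
M1 = 26, M2 = 49
y1 = 26^(-1) mod 49 = 17
y2 = 49^(-1) mod 26 = 17
x = (41×26×17 + 1×49×17) mod 1274 = 1119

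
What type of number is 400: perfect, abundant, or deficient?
abundant

Proper divisors of 400: sum = 1 + 2 + 4 + 5 + 8 + 10 + 16 + 20 + 25 + 40 + 50 + 80 + 100 + 200 = 561
Since 561 > 400, 400 is abundant.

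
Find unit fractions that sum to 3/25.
1/9 + 1/113 + 1/25425

Greedy algorithm:
3/25: ceiling(25/3) = 9, use 1/9
2/225: ceiling(225/2) = 113, use 1/113
1/25425: ceiling(25425/1) = 25425, use 1/25425
Result: 3/25 = 1/9 + 1/113 + 1/25425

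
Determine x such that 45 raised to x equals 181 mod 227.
166

Baby-step giant-step with step n = ⌈√227⌉ = 16.
Baby steps 45^j mod 227 (j:value) for j=0..15: 0:1, 1:45, 2:209, 3:98, 4:97, 5:52, 6:70, 7:199, 8:102, 9:50, 10:207, 11:8, 12:133, 13:83, 14:103, 15:95.
Giant-step multiplier: 45^(-16) ≡ 45^(226-16) = 45^210 ≡ 221 (mod 227).
Giant steps γ_i = 181·221^i mod 227: γ_0=181, γ_1=49, γ_2=160, γ_3=175, γ_4=85, γ_5=171, γ_6=109, γ_7=27, γ_8=65, γ_9=64, γ_10=70 (in table at j=6).
x = i·n + j = 10·16 + 6 = 166.
Check: 45^166 ≡ 181 (mod 227).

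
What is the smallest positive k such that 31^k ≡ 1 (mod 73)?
72

73 is prime, so ord(31) divides φ(73) = 72.
Divisors of 72: 1, 2, 3, 4, 6, 8, 9, 12, 18, 24, 36, 72.
Repeated squaring: 31^1 ≡ 31, 31^2 ≡ 12, 31^4 ≡ 71, 31^8 ≡ 4, 31^16 ≡ 16, 31^32 ≡ 37, 31^64 ≡ 55 (mod 73).
Test 31^d mod 73 for each divisor d in increasing order:
31^1 ≡ 31
31^2 ≡ 12
31^3 = 31^2·31^1 ≡ 7
31^4 ≡ 71
31^6 = 31^4·31^2 ≡ 49
31^8 ≡ 4
31^9 = 31^8·31^1 ≡ 51
31^12 = 31^8·31^4 ≡ 65
31^18 = 31^16·31^2 ≡ 46
31^24 = 31^16·31^8 ≡ 64
31^36 = 31^32·31^4 ≡ 72
31^72 = 31^64·31^8 ≡ 1  ← first divisor giving 1
The order is 72.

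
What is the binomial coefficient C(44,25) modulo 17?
5

Using Lucas' theorem:
Write n=44 and k=25 in base 17:
n in base 17: [2, 10]
k in base 17: [1, 8]
C(44,25) mod 17 = ∏ C(n_i, k_i) mod 17
Digit binomials (mod 17): C(2,1) = 2; C(10,8) = 45 ≡ 11
Product: 2 × 11 = 22 ≡ 5 (mod 17)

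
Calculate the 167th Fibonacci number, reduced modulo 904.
497

Matrix identity: Q^n = [[F_(n+1), F_n], [F_n, F_(n-1)]] with Q = [[1,1],[1,0]].
n = 167 = 10100111₂. Square-and-multiply, entries mod 904:
Q^1 = [[1,1],[1,0]]
Q^2 = (Q^1)² = [[2,1],[1,1]]
Q^5 = (Q^2)²·Q = [[8,5],[5,3]]
Q^10 = (Q^5)² = [[89,55],[55,34]]
Q^20 = (Q^10)² = [[98,437],[437,565]]
Q^41 = (Q^20)²·Q = [[336,789],[789,451]]
Q^83 = (Q^41)²·Q = [[360,465],[465,799]]
Q^167 = (Q^83)²·Q = [[648,497],[497,151]]
F_167 mod 904 = Q^167[0][1] = 497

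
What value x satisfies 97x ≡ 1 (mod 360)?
193

gcd(97, 360) = 1, so the inverse exists.
Extended Euclidean algorithm on (360, 97):
360 = 3 × 97 + 69  ⟹  69 = (1)·360 + (-3)·97
97 = 1 × 69 + 28  ⟹  28 = (-1)·360 + (4)·97
69 = 2 × 28 + 13  ⟹  13 = (3)·360 + (-11)·97
28 = 2 × 13 + 2  ⟹  2 = (-7)·360 + (26)·97
13 = 6 × 2 + 1  ⟹  1 = (45)·360 + (-167)·97
So (-167)·97 ≡ 1 (mod 360), i.e. 97^(-1) ≡ -167 ≡ 193 (mod 360).
Check: 97 × 193 = 18721 ≡ 1 (mod 360)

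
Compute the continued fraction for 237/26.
[9; 8, 1, 2]

Euclidean algorithm steps:
237 = 9 × 26 + 3
26 = 8 × 3 + 2
3 = 1 × 2 + 1
2 = 2 × 1 + 0
Continued fraction: [9; 8, 1, 2]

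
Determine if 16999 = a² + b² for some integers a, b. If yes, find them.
Not possible

Factorization: 16999 = 89 × 191
By Fermat: n is sum of two squares iff every prime p ≡ 3 (mod 4) appears to even power.
Prime(s) ≡ 3 (mod 4) with odd exponent: [(191, 1)]
Therefore 16999 cannot be expressed as a² + b².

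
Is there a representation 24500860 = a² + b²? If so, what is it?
Not possible

Factorization: 24500860 = 2^2 × 5 × 107^3
By Fermat: n is sum of two squares iff every prime p ≡ 3 (mod 4) appears to even power.
Prime(s) ≡ 3 (mod 4) with odd exponent: [(107, 3)]
Therefore 24500860 cannot be expressed as a² + b².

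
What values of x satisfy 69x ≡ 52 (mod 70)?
x ≡ 18 (mod 70)

gcd(69, 70) = 1, which divides 52, so solutions exist.
Find 69^(-1) mod 70 by the extended Euclidean algorithm:
70 = 1 × 69 + 1  ⟹  1 = (1)·70 + (-1)·69
So (-1)·69 ≡ 1 (mod 70), i.e. 69^(-1) ≡ -1 ≡ 69 (mod 70).
x ≡ 69 × 52 = 3588 ≡ 18 (mod 70).
Check: 69 × 18 = 1242 ≡ 52 (mod 70).
Unique solution: x ≡ 18 (mod 70)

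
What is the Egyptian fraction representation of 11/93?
1/9 + 1/140 + 1/39060

Greedy algorithm:
11/93: ceiling(93/11) = 9, use 1/9
2/279: ceiling(279/2) = 140, use 1/140
1/39060: ceiling(39060/1) = 39060, use 1/39060
Result: 11/93 = 1/9 + 1/140 + 1/39060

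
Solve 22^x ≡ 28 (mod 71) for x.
59

Baby-step giant-step with step n = ⌈√71⌉ = 9.
Baby steps 22^j mod 71 (j:value) for j=0..8: 0:1, 1:22, 2:58, 3:69, 4:27, 5:26, 6:4, 7:17, 8:19.
Giant-step multiplier: 22^(-9) ≡ 22^(70-9) = 22^61 ≡ 62 (mod 71).
Giant steps γ_i = 28·62^i mod 71: γ_0=28, γ_1=32, γ_2=67, γ_3=36, γ_4=31, γ_5=5, γ_6=26 (in table at j=5).
x = i·n + j = 6·9 + 5 = 59.
Check: 22^59 ≡ 28 (mod 71).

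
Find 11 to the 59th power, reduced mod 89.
44

Repeated squaring. Binary of 59 = 111011.
11^1 ≡ 11 (mod 89); 11^2 ≡ 32 (mod 89); 11^4 ≡ 45 (mod 89); 11^8 ≡ 67 (mod 89); 11^16 ≡ 39 (mod 89); 11^32 ≡ 8 (mod 89)
11^59 = 11^1 × 11^2 × 11^8 × 11^16 × 11^32 ≡ 44 (mod 89)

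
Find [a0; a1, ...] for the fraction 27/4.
[6; 1, 3]

Euclidean algorithm steps:
27 = 6 × 4 + 3
4 = 1 × 3 + 1
3 = 3 × 1 + 0
Continued fraction: [6; 1, 3]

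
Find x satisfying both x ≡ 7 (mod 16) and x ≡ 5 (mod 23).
327

Using Chinese Remainder Theorem:
M = 16 × 23 = 368
M1 = 23, M2 = 16
y1 = 23^(-1) mod 16 = 7
y2 = 16^(-1) mod 23 = 13
x = (7×23×7 + 5×16×13) mod 368 = 327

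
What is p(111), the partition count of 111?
679903203

p(n) counts ways to write n as a sum of positive integers (order ignored).
Euler's pentagonal recurrence: p(k) = p(k-1) + p(k-2) - p(k-5) - p(k-7) + p(k-12) + p(k-15) - ... (offsets j(3j∓1)/2, signs ++--, p(0)=1, p(<0)=0).
DP table for k = 0..110: p(0)=1, p(1)=1, p(2)=2, p(3)=3, p(4)=5, p(5)=7, p(6)=11, p(7)=15, p(8)=22, p(9)=30, p(10)=42, p(11)=56, p(12)=77, p(13)=101, p(14)=135, p(15)=176, p(16)=231, p(17)=297, p(18)=385, p(19)=490, p(20)=627, p(21)=792, p(22)=1002, p(23)=1255, p(24)=1575, p(25)=1958, p(26)=2436, p(27)=3010, p(28)=3718, p(29)=4565, p(30)=5604, p(31)=6842, p(32)=8349, p(33)=10143, p(34)=12310, p(35)=14883, p(36)=17977, p(37)=21637, p(38)=26015, p(39)=31185, p(40)=37338, p(41)=44583, p(42)=53174, p(43)=63261, p(44)=75175, p(45)=89134, p(46)=105558, p(47)=124754, p(48)=147273, p(49)=173525, p(50)=204226, p(51)=239943, p(52)=281589, p(53)=329931, p(54)=386155, p(55)=451276, p(56)=526823, p(57)=614154, p(58)=715220, p(59)=831820, p(60)=966467, p(61)=1121505, p(62)=1300156, p(63)=1505499, p(64)=1741630, p(65)=2012558, p(66)=2323520, p(67)=2679689, p(68)=3087735, p(69)=3554345, p(70)=4087968, p(71)=4697205, p(72)=5392783, p(73)=6185689, p(74)=7089500, p(75)=8118264, p(76)=9289091, p(77)=10619863, p(78)=12132164, p(79)=13848650, p(80)=15796476, p(81)=18004327, p(82)=20506255, p(83)=23338469, p(84)=26543660, p(85)=30167357, p(86)=34262962, p(87)=38887673, p(88)=44108109, p(89)=49995925, p(90)=56634173, p(91)=64112359, p(92)=72533807, p(93)=82010177, p(94)=92669720, p(95)=104651419, p(96)=118114304, p(97)=133230930, p(98)=150198136, p(99)=169229875, p(100)=190569292, p(101)=214481126, p(102)=241265379, p(103)=271248950, p(104)=304801365, p(105)=342325709, p(106)=384276336, p(107)=431149389, p(108)=483502844, p(109)=541946240, p(110)=607163746.
Final step: p(111) = p(110) + p(109) - p(106) - p(104) + p(99) + p(96) - p(89) - p(85) + p(76) + p(71) - p(60) - p(54) + p(41) + p(34) - p(19) - p(11)
= 607163746 + 541946240 - 384276336 - 304801365 + 169229875 + 118114304 - 49995925 - 30167357 + 9289091 + 4697205 - 966467 - 386155 + 44583 + 12310 - 490 - 56
= 679903203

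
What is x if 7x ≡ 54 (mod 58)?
x ≡ 16 (mod 58)

gcd(7, 58) = 1, which divides 54, so solutions exist.
Find 7^(-1) mod 58 by the extended Euclidean algorithm:
58 = 8 × 7 + 2  ⟹  2 = (1)·58 + (-8)·7
7 = 3 × 2 + 1  ⟹  1 = (-3)·58 + (25)·7
So (25)·7 ≡ 1 (mod 58), i.e. 7^(-1) ≡ 25 (mod 58).
x ≡ 25 × 54 = 1350 ≡ 16 (mod 58).
Check: 7 × 16 = 112 ≡ 54 (mod 58).
Unique solution: x ≡ 16 (mod 58)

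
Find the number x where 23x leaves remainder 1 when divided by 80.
7

gcd(23, 80) = 1, so the inverse exists.
Extended Euclidean algorithm on (80, 23):
80 = 3 × 23 + 11  ⟹  11 = (1)·80 + (-3)·23
23 = 2 × 11 + 1  ⟹  1 = (-2)·80 + (7)·23
So (7)·23 ≡ 1 (mod 80), i.e. 23^(-1) ≡ 7 (mod 80).
Check: 23 × 7 = 161 ≡ 1 (mod 80)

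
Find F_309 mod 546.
404

Matrix identity: Q^n = [[F_(n+1), F_n], [F_n, F_(n-1)]] with Q = [[1,1],[1,0]].
n = 309 = 100110101₂. Square-and-multiply, entries mod 546:
Q^1 = [[1,1],[1,0]]
Q^2 = (Q^1)² = [[2,1],[1,1]]
Q^4 = (Q^2)² = [[5,3],[3,2]]
Q^9 = (Q^4)²·Q = [[55,34],[34,21]]
Q^19 = (Q^9)²·Q = [[213,359],[359,400]]
Q^38 = (Q^19)² = [[76,29],[29,47]]
Q^77 = (Q^38)²·Q = [[356,65],[65,291]]
Q^154 = (Q^77)² = [[467,13],[13,454]]
Q^309 = (Q^154)²·Q = [[365,404],[404,507]]
F_309 mod 546 = Q^309[0][1] = 404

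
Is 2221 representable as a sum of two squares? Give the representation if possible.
14² + 45² (a=14, b=45)

Factorization: 2221 = 2221
By Fermat: n is sum of two squares iff every prime p ≡ 3 (mod 4) appears to even power.
All primes ≡ 3 (mod 4) appear to even power.
Search a = 0, 1, 2, … for 2221 - a² a perfect square: first hit at a = 14: 2221 - 196 = 2025 = 45².
2221 = 14² + 45² = 196 + 2025 ✓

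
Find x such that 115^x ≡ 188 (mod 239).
77

Baby-step giant-step with step n = ⌈√239⌉ = 16.
Baby steps 115^j mod 239 (j:value) for j=0..15: 0:1, 1:115, 2:80, 3:118, 4:186, 5:119, 6:62, 7:199, 8:180, 9:146, 10:60, 11:208, 12:20, 13:149, 14:166, 15:209.
Giant-step multiplier: 115^(-16) ≡ 115^(238-16) = 115^222 ≡ 108 (mod 239).
Giant steps γ_i = 188·108^i mod 239: γ_0=188, γ_1=228, γ_2=7, γ_3=39, γ_4=149 (in table at j=13).
x = i·n + j = 4·16 + 13 = 77.
Check: 115^77 ≡ 188 (mod 239).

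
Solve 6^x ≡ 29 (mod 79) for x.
49

Baby-step giant-step with step n = ⌈√79⌉ = 9.
Baby steps 6^j mod 79 (j:value) for j=0..8: 0:1, 1:6, 2:36, 3:58, 4:32, 5:34, 6:46, 7:39, 8:76.
Giant-step multiplier: 6^(-9) ≡ 6^(78-9) = 6^69 ≡ 57 (mod 79).
Giant steps γ_i = 29·57^i mod 79: γ_0=29, γ_1=73, γ_2=53, γ_3=19, γ_4=56, γ_5=32 (in table at j=4).
x = i·n + j = 5·9 + 4 = 49.
Check: 6^49 ≡ 29 (mod 79).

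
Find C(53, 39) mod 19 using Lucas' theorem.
15

Using Lucas' theorem:
Write n=53 and k=39 in base 19:
n in base 19: [2, 15]
k in base 19: [2, 1]
C(53,39) mod 19 = ∏ C(n_i, k_i) mod 19
Digit binomials (mod 19): C(2,2) = 1; C(15,1) = 15
Product: 1 × 15 = 15 ≡ 15 (mod 19)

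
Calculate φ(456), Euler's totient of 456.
144

456 = 2^3 × 3 × 19
φ(n) = n × ∏(1 - 1/p) for each prime p dividing n
φ(456) = 456 × (1 - 1/2) × (1 - 1/3) × (1 - 1/19) = 144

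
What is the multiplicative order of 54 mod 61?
60

61 is prime, so ord(54) divides φ(61) = 60.
Divisors of 60: 1, 2, 3, 4, 5, 6, 10, 12, 15, 20, 30, 60.
Repeated squaring: 54^1 ≡ 54, 54^2 ≡ 49, 54^4 ≡ 22, 54^8 ≡ 57, 54^16 ≡ 16, 54^32 ≡ 12 (mod 61).
Test 54^d mod 61 for each divisor d in increasing order:
54^1 ≡ 54
54^2 ≡ 49
54^3 = 54^2·54^1 ≡ 23
54^4 ≡ 22
54^5 = 54^4·54^1 ≡ 29
54^6 = 54^4·54^2 ≡ 41
54^10 = 54^8·54^2 ≡ 48
54^12 = 54^8·54^4 ≡ 34
54^15 = 54^8·54^4·54^2·54^1 ≡ 50
54^20 = 54^16·54^4 ≡ 47
54^30 = 54^16·54^8·54^4·54^2 ≡ 60
54^60 = 54^32·54^16·54^8·54^4 ≡ 1  ← first divisor giving 1
The order is 60.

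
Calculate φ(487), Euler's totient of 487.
486

487 = 487
φ(n) = n × ∏(1 - 1/p) for each prime p dividing n
φ(487) = 487 × (1 - 1/487) = 486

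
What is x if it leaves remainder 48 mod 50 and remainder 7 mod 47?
148

Using Chinese Remainder Theorem:
M = 50 × 47 = 2350
M1 = 47, M2 = 50
y1 = 47^(-1) mod 50 = 33
y2 = 50^(-1) mod 47 = 16
x = (48×47×33 + 7×50×16) mod 2350 = 148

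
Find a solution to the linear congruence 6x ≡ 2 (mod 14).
x ≡ 5 (mod 7)

gcd(6, 14) = 2, which divides 2, so solutions exist.
Divide through by 2: 3x ≡ 1 (mod 7).
Find 3^(-1) mod 7 by the extended Euclidean algorithm:
7 = 2 × 3 + 1  ⟹  1 = (1)·7 + (-2)·3
So (-2)·3 ≡ 1 (mod 7), i.e. 3^(-1) ≡ -2 ≡ 5 (mod 7).
x ≡ 5 × 1 = 5 ≡ 5 (mod 7).
Check: 6 × 5 = 30 ≡ 2 (mod 14).
x ≡ 5 (mod 7), giving 2 solutions mod 14.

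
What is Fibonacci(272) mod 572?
265

Matrix identity: Q^n = [[F_(n+1), F_n], [F_n, F_(n-1)]] with Q = [[1,1],[1,0]].
n = 272 = 100010000₂. Square-and-multiply, entries mod 572:
Q^1 = [[1,1],[1,0]]
Q^2 = (Q^1)² = [[2,1],[1,1]]
Q^4 = (Q^2)² = [[5,3],[3,2]]
Q^8 = (Q^4)² = [[34,21],[21,13]]
Q^17 = (Q^8)²·Q = [[296,453],[453,415]]
Q^34 = (Q^17)² = [[533,47],[47,486]]
Q^68 = (Q^34)² = [[298,417],[417,453]]
Q^136 = (Q^68)² = [[145,283],[283,434]]
Q^272 = (Q^136)² = [[442,265],[265,177]]
F_272 mod 572 = Q^272[0][1] = 265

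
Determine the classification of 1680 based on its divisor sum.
abundant

Proper divisors of 1680: sum = 1 + 2 + 3 + 4 + 5 + 6 + 7 + 8 + ... + 336 + 420 + 560 + 840 (39 divisors) = 4272
Since 4272 > 1680, 1680 is abundant.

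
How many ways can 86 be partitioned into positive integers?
34262962

p(n) counts ways to write n as a sum of positive integers (order ignored).
Euler's pentagonal recurrence: p(k) = p(k-1) + p(k-2) - p(k-5) - p(k-7) + p(k-12) + p(k-15) - ... (offsets j(3j∓1)/2, signs ++--, p(0)=1, p(<0)=0).
DP table for k = 0..85: p(0)=1, p(1)=1, p(2)=2, p(3)=3, p(4)=5, p(5)=7, p(6)=11, p(7)=15, p(8)=22, p(9)=30, p(10)=42, p(11)=56, p(12)=77, p(13)=101, p(14)=135, p(15)=176, p(16)=231, p(17)=297, p(18)=385, p(19)=490, p(20)=627, p(21)=792, p(22)=1002, p(23)=1255, p(24)=1575, p(25)=1958, p(26)=2436, p(27)=3010, p(28)=3718, p(29)=4565, p(30)=5604, p(31)=6842, p(32)=8349, p(33)=10143, p(34)=12310, p(35)=14883, p(36)=17977, p(37)=21637, p(38)=26015, p(39)=31185, p(40)=37338, p(41)=44583, p(42)=53174, p(43)=63261, p(44)=75175, p(45)=89134, p(46)=105558, p(47)=124754, p(48)=147273, p(49)=173525, p(50)=204226, p(51)=239943, p(52)=281589, p(53)=329931, p(54)=386155, p(55)=451276, p(56)=526823, p(57)=614154, p(58)=715220, p(59)=831820, p(60)=966467, p(61)=1121505, p(62)=1300156, p(63)=1505499, p(64)=1741630, p(65)=2012558, p(66)=2323520, p(67)=2679689, p(68)=3087735, p(69)=3554345, p(70)=4087968, p(71)=4697205, p(72)=5392783, p(73)=6185689, p(74)=7089500, p(75)=8118264, p(76)=9289091, p(77)=10619863, p(78)=12132164, p(79)=13848650, p(80)=15796476, p(81)=18004327, p(82)=20506255, p(83)=23338469, p(84)=26543660, p(85)=30167357.
Final step: p(86) = p(85) + p(84) - p(81) - p(79) + p(74) + p(71) - p(64) - p(60) + p(51) + p(46) - p(35) - p(29) + p(16) + p(9)
= 30167357 + 26543660 - 18004327 - 13848650 + 7089500 + 4697205 - 1741630 - 966467 + 239943 + 105558 - 14883 - 4565 + 231 + 30
= 34262962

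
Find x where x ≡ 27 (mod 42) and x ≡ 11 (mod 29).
69

Using Chinese Remainder Theorem:
M = 42 × 29 = 1218
M1 = 29, M2 = 42
y1 = 29^(-1) mod 42 = 29
y2 = 42^(-1) mod 29 = 9
x = (27×29×29 + 11×42×9) mod 1218 = 69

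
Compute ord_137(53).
136

137 is prime, so ord(53) divides φ(137) = 136.
Divisors of 136: 1, 2, 4, 8, 17, 34, 68, 136.
Repeated squaring: 53^1 ≡ 53, 53^2 ≡ 69, 53^4 ≡ 103, 53^8 ≡ 60, 53^16 ≡ 38, 53^32 ≡ 74, 53^64 ≡ 133, 53^128 ≡ 16 (mod 137).
Test 53^d mod 137 for each divisor d in increasing order:
53^1 ≡ 53
53^2 ≡ 69
53^4 ≡ 103
53^8 ≡ 60
53^17 = 53^16·53^1 ≡ 96
53^34 = 53^32·53^2 ≡ 37
53^68 = 53^64·53^4 ≡ 136
53^136 = 53^128·53^8 ≡ 1  ← first divisor giving 1
The order is 136.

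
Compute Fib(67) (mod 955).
623

Matrix identity: Q^n = [[F_(n+1), F_n], [F_n, F_(n-1)]] with Q = [[1,1],[1,0]].
n = 67 = 1000011₂. Square-and-multiply, entries mod 955:
Q^1 = [[1,1],[1,0]]
Q^2 = (Q^1)² = [[2,1],[1,1]]
Q^4 = (Q^2)² = [[5,3],[3,2]]
Q^8 = (Q^4)² = [[34,21],[21,13]]
Q^16 = (Q^8)² = [[642,32],[32,610]]
Q^33 = (Q^16)²·Q = [[582,628],[628,909]]
Q^67 = (Q^33)²·Q = [[116,623],[623,448]]
F_67 mod 955 = Q^67[0][1] = 623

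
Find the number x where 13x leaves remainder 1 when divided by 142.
11

gcd(13, 142) = 1, so the inverse exists.
Extended Euclidean algorithm on (142, 13):
142 = 10 × 13 + 12  ⟹  12 = (1)·142 + (-10)·13
13 = 1 × 12 + 1  ⟹  1 = (-1)·142 + (11)·13
So (11)·13 ≡ 1 (mod 142), i.e. 13^(-1) ≡ 11 (mod 142).
Check: 13 × 11 = 143 ≡ 1 (mod 142)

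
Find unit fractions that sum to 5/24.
1/5 + 1/120

Greedy algorithm:
5/24: ceiling(24/5) = 5, use 1/5
1/120: ceiling(120/1) = 120, use 1/120
Result: 5/24 = 1/5 + 1/120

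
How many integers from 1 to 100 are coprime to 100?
40

100 = 2^2 × 5^2
φ(n) = n × ∏(1 - 1/p) for each prime p dividing n
φ(100) = 100 × (1 - 1/2) × (1 - 1/5) = 40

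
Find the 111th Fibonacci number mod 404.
190

Matrix identity: Q^n = [[F_(n+1), F_n], [F_n, F_(n-1)]] with Q = [[1,1],[1,0]].
n = 111 = 1101111₂. Square-and-multiply, entries mod 404:
Q^1 = [[1,1],[1,0]]
Q^3 = (Q^1)²·Q = [[3,2],[2,1]]
Q^6 = (Q^3)² = [[13,8],[8,5]]
Q^13 = (Q^6)²·Q = [[377,233],[233,144]]
Q^27 = (Q^13)²·Q = [[267,74],[74,193]]
Q^55 = (Q^27)²·Q = [[109,5],[5,104]]
Q^111 = (Q^55)²·Q = [[43,190],[190,257]]
F_111 mod 404 = Q^111[0][1] = 190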